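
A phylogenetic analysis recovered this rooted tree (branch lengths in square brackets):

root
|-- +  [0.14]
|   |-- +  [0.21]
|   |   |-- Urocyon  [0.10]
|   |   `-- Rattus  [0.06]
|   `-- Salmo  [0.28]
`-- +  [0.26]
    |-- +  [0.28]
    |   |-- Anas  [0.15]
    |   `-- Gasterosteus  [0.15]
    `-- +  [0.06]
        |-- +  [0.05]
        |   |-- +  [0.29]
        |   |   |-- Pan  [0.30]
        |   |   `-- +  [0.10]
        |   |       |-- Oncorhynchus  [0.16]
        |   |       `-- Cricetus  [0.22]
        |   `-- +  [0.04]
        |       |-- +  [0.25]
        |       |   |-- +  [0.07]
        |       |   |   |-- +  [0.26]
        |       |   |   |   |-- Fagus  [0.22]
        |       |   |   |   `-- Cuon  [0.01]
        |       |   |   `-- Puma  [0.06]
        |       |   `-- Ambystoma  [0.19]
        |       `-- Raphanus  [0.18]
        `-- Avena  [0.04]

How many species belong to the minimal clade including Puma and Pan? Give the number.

8

The MRCA of Puma and Pan is the node subtending ((Pan,(Oncorhynchus,Cricetus)),((((Fagus,Cuon),Puma),Ambystoma),Raphanus)).
That clade contains 8 terminal taxa: Ambystoma, Cricetus, Cuon, Fagus, Oncorhynchus, Pan, Puma, Raphanus.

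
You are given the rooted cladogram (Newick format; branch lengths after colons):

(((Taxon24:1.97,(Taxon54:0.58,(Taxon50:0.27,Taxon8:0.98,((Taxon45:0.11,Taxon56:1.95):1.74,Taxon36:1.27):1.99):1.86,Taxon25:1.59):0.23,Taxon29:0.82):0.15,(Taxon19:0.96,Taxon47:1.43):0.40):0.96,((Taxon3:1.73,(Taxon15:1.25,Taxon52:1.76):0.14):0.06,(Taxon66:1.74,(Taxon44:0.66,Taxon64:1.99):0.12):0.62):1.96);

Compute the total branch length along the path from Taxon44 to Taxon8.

7.54

The path runs Taxon44 → … → MRCA → … → Taxon8; the MRCA is the root of the tree.
Branch lengths along that path: 0.66 + 0.12 + 0.62 + 1.96 + 0.96 + 0.15 + 0.23 + 1.86 + 0.98 = 7.54.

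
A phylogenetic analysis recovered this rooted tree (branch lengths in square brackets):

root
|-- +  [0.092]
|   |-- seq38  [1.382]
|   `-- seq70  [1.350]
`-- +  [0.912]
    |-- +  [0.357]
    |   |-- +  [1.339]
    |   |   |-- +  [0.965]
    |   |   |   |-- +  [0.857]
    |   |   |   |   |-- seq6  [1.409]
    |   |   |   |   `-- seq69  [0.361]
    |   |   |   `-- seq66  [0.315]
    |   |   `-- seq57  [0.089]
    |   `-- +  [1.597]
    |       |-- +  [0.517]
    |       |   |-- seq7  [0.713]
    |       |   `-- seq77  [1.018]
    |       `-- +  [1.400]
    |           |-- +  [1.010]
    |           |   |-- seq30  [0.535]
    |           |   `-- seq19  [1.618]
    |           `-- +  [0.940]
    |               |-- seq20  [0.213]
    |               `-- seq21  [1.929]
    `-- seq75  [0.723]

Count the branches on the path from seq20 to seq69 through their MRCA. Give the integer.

8

The MRCA of seq20 and seq69 is the node subtending ((((seq6,seq69),seq66),seq57),((seq7,seq77),((seq30,seq19),(seq20,seq21)))).
From seq20 up to that node: 4 branches. From seq69 up to the same node: 4 branches. Total: 4 + 4 = 8.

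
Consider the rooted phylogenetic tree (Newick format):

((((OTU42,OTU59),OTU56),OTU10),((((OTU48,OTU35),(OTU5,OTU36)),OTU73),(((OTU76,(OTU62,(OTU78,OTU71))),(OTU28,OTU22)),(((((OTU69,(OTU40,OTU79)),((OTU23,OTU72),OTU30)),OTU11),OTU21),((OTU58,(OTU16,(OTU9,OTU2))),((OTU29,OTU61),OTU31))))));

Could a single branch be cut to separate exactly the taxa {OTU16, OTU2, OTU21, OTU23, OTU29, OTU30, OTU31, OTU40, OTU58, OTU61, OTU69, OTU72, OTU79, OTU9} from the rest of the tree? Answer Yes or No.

The MRCA of the listed taxa subtends (((((OTU69,(OTU40,OTU79)),((OTU23,OTU72),OTU30)),OTU11),OTU21),((OTU58,(OTU16,(OTU9,OTU2))),((OTU29,OTU61),OTU31))).
That clade also contains OTU11, which is not in the proposed group, so the group is not monophyletic.

No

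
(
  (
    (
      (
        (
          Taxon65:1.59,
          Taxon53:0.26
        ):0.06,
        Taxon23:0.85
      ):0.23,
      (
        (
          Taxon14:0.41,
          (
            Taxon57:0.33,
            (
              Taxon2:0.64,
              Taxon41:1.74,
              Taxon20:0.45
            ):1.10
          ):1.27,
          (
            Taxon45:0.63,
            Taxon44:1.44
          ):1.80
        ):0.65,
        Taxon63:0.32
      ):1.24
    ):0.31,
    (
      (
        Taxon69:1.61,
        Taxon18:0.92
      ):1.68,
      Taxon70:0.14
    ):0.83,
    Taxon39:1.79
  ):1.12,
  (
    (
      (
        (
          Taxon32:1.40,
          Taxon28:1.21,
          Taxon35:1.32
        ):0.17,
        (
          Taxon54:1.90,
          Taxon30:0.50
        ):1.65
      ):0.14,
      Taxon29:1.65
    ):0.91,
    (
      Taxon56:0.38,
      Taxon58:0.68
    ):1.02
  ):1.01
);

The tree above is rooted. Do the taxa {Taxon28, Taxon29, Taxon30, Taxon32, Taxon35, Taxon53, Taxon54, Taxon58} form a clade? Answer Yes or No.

No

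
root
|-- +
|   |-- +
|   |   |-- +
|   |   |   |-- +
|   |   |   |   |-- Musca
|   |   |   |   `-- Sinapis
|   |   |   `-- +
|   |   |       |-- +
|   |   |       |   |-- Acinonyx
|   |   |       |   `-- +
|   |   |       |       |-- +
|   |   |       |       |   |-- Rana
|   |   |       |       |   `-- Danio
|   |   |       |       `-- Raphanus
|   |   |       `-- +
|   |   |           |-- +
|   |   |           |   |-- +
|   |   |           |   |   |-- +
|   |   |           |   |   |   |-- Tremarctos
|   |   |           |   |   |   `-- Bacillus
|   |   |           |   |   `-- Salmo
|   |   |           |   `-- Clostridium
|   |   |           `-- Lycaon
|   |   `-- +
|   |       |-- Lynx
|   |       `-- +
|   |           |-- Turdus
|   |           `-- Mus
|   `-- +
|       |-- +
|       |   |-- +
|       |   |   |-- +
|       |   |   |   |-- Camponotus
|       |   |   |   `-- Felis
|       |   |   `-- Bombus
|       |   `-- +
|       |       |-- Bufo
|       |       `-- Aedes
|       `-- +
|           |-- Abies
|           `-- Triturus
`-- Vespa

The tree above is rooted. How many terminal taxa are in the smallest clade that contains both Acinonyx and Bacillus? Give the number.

9

The MRCA of Acinonyx and Bacillus is the node subtending ((Acinonyx,((Rana,Danio),Raphanus)),((((Tremarctos,Bacillus),Salmo),Clostridium),Lycaon)).
That clade contains 9 terminal taxa: Acinonyx, Bacillus, Clostridium, Danio, Lycaon, Rana, Raphanus, Salmo, Tremarctos.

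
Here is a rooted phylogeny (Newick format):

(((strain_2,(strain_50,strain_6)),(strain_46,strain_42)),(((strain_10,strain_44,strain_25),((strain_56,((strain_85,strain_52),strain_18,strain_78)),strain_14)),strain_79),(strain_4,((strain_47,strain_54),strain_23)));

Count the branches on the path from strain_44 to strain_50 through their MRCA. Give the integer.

The MRCA of strain_44 and strain_50 is the root of the tree.
From strain_44 up to that node: 4 branches. From strain_50 up to the same node: 4 branches. Total: 4 + 4 = 8.

8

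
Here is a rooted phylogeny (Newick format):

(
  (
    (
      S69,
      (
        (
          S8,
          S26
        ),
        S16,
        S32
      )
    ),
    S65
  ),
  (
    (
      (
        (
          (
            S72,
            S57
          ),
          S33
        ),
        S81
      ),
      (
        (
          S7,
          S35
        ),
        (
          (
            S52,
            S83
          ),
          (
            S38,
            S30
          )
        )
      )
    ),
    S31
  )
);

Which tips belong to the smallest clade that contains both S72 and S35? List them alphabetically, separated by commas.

Tracing S72: it sits inside (S72,S57).
Tracing S35: it sits inside (S7,S35).
The smallest clade enclosing both is ((((S72,S57),S33),S81),((S7,S35),((S52,S83),(S38,S30)))); the answer is its 10 terminal taxa in alphabetical order.

S30, S33, S35, S38, S52, S57, S7, S72, S81, S83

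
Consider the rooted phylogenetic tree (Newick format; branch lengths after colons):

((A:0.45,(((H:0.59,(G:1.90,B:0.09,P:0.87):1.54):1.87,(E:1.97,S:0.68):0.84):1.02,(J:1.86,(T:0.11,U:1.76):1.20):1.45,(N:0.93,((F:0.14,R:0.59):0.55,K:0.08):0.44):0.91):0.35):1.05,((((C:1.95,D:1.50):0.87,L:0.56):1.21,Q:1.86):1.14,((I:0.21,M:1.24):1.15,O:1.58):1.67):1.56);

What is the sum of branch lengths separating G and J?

The path runs G → … → MRCA → … → J; the MRCA is the node subtending (((H,(G,B,P)),(E,S)),(J,(T,U)),(N,((F,R),K))).
Branch lengths along that path: 1.90 + 1.54 + 1.87 + 1.02 + 1.45 + 1.86 = 9.64.

9.64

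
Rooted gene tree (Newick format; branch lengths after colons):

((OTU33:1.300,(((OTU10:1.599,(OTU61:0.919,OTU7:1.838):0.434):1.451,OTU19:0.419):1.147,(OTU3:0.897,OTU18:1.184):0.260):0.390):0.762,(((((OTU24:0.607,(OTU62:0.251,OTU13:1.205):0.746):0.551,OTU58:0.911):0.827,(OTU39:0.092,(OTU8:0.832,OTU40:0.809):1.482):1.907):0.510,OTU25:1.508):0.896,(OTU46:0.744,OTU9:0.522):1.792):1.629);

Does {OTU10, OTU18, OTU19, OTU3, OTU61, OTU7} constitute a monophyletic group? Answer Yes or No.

The most recent common ancestor of these taxa subtends (((OTU10,(OTU61,OTU7)),OTU19),(OTU3,OTU18)).
That clade has exactly 6 tips — every listed taxon and nothing else — so the group is monophyletic.

Yes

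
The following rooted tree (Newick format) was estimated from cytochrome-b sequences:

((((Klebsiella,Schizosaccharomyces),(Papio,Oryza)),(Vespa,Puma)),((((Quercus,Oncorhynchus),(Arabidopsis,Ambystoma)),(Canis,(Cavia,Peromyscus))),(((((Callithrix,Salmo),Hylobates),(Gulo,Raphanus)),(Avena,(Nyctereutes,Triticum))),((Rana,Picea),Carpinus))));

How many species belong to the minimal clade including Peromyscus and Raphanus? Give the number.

18

The MRCA of Peromyscus and Raphanus is the node subtending ((((Quercus,Oncorhynchus),(Arabidopsis,Ambystoma)),(Canis,(Cavia,Peromyscus))),(((((Callithrix,Salmo),Hylobates),(Gulo,Raphanus)),(Avena,(Nyctereutes,Triticum))),((Rana,Picea),Carpinus))).
That clade contains 18 terminal taxa: Ambystoma, Arabidopsis, Avena, Callithrix, Canis, Carpinus, Cavia, Gulo, Hylobates, Nyctereutes, Oncorhynchus, Peromyscus, Picea, Quercus, Rana, Raphanus, Salmo, Triticum.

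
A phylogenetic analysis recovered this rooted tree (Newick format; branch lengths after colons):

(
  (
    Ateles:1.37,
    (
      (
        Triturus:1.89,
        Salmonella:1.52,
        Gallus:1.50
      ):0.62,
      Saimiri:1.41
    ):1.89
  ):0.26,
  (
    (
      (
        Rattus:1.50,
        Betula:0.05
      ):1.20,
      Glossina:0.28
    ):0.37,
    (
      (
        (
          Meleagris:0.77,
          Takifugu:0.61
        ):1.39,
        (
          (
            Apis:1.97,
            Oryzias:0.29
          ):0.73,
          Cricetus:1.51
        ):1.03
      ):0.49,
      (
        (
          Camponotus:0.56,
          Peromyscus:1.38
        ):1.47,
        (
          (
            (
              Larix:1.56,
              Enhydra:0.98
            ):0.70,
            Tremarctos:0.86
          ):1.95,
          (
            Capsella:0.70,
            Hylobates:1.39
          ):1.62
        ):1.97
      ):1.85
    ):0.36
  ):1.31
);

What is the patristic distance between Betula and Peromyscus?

6.68

The path runs Betula → … → MRCA → … → Peromyscus; the MRCA is the node subtending (((Rattus,Betula),Glossina),(((Meleagris,Takifugu),((Apis,Oryzias),Cricetus)),((Camponotus,Peromyscus),(((Larix,Enhydra),Tremarctos),(Capsella,Hylobates))))).
Branch lengths along that path: 0.05 + 1.20 + 0.37 + 0.36 + 1.85 + 1.47 + 1.38 = 6.68.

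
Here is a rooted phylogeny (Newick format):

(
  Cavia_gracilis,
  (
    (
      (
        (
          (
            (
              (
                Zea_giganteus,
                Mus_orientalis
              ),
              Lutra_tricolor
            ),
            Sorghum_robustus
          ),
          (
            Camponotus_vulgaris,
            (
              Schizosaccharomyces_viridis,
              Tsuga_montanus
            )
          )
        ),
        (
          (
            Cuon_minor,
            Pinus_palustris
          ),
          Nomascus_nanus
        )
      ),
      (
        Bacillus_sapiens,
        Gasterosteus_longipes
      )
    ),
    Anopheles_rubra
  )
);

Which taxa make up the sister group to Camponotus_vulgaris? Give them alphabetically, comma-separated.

Camponotus_vulgaris attaches to the tree at the node subtending (Camponotus_vulgaris,(Schizosaccharomyces_viridis,Tsuga_montanus)).
The other lineage descending from that same node — the sister group — is (Schizosaccharomyces_viridis,Tsuga_montanus); its 2 tips in alphabetical order are the answer.

Schizosaccharomyces_viridis, Tsuga_montanus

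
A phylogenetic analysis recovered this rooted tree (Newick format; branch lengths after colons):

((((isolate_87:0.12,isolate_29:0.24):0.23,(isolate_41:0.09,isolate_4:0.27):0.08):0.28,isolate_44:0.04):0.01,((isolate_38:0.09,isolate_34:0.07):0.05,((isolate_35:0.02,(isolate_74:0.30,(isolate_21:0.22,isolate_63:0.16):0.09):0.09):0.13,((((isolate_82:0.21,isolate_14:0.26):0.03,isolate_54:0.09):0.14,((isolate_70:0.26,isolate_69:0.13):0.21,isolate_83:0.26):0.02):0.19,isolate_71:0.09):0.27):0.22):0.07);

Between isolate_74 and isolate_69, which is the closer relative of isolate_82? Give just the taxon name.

The MRCA of isolate_82 and isolate_69 subtends (((isolate_82,isolate_14),isolate_54),((isolate_70,isolate_69),isolate_83)) (6 taxa).
The MRCA of isolate_82 and isolate_74 subtends ((isolate_35,(isolate_74,(isolate_21,isolate_63))),((((isolate_82,isolate_14),isolate_54),((isolate_70,isolate_69),isolate_83)),isolate_71)) (11 taxa).
The first is nested inside the second, so isolate_82 shares a more recent common ancestor with isolate_69.

isolate_69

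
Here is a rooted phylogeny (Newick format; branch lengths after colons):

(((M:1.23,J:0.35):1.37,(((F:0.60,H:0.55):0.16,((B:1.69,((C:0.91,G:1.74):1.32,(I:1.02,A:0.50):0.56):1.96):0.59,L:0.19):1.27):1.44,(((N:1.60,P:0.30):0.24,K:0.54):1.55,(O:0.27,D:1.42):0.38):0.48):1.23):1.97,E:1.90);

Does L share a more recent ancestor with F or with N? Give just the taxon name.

F

The MRCA of L and F subtends ((F,H),((B,((C,G),(I,A))),L)) (8 taxa).
The MRCA of L and N subtends (((F,H),((B,((C,G),(I,A))),L)),(((N,P),K),(O,D))) (13 taxa).
The first is nested inside the second, so L shares a more recent common ancestor with F.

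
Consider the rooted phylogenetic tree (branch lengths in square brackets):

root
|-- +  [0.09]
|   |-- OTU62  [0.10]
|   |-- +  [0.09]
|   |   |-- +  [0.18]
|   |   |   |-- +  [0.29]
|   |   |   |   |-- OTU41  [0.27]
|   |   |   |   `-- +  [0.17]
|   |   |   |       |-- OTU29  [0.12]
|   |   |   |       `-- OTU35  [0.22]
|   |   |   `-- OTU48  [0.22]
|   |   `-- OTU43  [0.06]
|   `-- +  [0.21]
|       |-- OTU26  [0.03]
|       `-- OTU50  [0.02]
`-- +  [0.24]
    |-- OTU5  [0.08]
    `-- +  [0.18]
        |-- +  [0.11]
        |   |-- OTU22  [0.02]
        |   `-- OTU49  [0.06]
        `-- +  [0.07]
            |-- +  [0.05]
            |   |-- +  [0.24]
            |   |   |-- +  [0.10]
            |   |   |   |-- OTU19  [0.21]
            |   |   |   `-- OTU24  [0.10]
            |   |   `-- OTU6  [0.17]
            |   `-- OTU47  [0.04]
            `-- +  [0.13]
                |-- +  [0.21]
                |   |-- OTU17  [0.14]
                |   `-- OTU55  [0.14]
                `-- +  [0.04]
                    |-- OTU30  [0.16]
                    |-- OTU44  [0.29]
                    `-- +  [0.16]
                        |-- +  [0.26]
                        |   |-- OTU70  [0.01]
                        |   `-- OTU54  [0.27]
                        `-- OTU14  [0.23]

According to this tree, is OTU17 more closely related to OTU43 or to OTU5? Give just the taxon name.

OTU5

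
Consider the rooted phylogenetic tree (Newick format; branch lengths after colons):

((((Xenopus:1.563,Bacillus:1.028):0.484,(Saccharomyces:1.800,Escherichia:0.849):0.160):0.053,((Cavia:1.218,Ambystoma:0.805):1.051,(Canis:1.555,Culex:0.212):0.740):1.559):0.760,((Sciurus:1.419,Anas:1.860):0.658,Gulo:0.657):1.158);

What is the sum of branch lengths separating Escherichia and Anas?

5.498

The path runs Escherichia → … → MRCA → … → Anas; the MRCA is the root of the tree.
Branch lengths along that path: 0.849 + 0.160 + 0.053 + 0.760 + 1.158 + 0.658 + 1.860 = 5.498.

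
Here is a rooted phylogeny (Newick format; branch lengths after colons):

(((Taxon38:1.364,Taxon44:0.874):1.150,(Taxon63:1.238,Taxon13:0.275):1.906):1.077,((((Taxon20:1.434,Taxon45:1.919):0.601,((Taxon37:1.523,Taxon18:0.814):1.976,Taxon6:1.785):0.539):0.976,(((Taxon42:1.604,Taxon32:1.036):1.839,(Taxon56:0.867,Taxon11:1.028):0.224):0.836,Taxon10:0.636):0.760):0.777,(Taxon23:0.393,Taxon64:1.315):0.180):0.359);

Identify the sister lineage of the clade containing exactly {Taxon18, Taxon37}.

Taxon6

The clade containing exactly {Taxon18, Taxon37} attaches to the tree at the node subtending ((Taxon37,Taxon18),Taxon6).
The other lineage descending from that same node — the sister group — is the single tip Taxon6.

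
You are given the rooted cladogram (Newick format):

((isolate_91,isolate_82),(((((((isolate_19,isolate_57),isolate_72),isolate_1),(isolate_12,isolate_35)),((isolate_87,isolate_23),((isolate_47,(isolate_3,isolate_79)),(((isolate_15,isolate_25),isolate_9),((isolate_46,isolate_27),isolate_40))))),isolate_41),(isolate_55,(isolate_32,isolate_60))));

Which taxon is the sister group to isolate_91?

isolate_82

isolate_91 attaches to the tree at the node subtending (isolate_91,isolate_82).
The other lineage descending from that same node — the sister group — is the single tip isolate_82.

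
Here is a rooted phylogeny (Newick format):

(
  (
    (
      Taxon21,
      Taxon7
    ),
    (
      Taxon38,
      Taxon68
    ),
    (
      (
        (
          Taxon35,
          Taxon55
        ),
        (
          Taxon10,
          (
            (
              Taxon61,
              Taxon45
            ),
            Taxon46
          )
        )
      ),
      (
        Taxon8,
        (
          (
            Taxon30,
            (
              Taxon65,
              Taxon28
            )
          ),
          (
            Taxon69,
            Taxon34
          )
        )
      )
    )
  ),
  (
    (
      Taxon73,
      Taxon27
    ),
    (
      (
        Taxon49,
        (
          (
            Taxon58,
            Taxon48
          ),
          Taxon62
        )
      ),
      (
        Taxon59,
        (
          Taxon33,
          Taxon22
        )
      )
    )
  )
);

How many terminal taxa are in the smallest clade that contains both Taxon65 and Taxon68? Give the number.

16

The MRCA of Taxon65 and Taxon68 is the node subtending ((Taxon21,Taxon7),(Taxon38,Taxon68),(((Taxon35,Taxon55),(Taxon10,((Taxon61,Taxon45),Taxon46))),(Taxon8,((Taxon30,(Taxon65,Taxon28)),(Taxon69,Taxon34))))).
That clade contains 16 terminal taxa: Taxon10, Taxon21, Taxon28, Taxon30, Taxon34, Taxon35, Taxon38, Taxon45, Taxon46, Taxon55, Taxon61, Taxon65, Taxon68, Taxon69, Taxon7, Taxon8.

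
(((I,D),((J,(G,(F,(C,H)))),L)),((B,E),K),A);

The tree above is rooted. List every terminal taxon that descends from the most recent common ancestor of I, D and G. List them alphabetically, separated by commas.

C, D, F, G, H, I, J, L

Tracing I: it sits inside (I,D).
Tracing D: it sits inside (I,D).
Tracing G: it sits inside (G,(F,(C,H))).
The smallest clade enclosing all 3 is ((I,D),((J,(G,(F,(C,H)))),L)); the answer is its 8 terminal taxa in alphabetical order.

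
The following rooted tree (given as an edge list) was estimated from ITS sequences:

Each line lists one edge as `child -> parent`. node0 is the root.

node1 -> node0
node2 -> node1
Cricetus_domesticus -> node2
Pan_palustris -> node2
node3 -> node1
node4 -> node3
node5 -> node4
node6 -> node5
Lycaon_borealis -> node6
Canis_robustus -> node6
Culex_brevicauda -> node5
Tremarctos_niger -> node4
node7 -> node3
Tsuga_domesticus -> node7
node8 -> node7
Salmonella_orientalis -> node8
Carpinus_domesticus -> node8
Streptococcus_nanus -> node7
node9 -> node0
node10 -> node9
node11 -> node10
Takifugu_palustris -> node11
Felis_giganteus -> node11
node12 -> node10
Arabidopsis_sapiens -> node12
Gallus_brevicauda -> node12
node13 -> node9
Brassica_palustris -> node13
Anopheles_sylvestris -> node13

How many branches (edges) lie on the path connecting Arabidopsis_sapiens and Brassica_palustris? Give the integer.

5

The MRCA of Arabidopsis_sapiens and Brassica_palustris is the node subtending (((Takifugu_palustris,Felis_giganteus),(Arabidopsis_sapiens,Gallus_brevicauda)),(Brassica_palustris,Anopheles_sylvestris)).
From Arabidopsis_sapiens up to that node: 3 branches. From Brassica_palustris up to the same node: 2 branches. Total: 3 + 2 = 5.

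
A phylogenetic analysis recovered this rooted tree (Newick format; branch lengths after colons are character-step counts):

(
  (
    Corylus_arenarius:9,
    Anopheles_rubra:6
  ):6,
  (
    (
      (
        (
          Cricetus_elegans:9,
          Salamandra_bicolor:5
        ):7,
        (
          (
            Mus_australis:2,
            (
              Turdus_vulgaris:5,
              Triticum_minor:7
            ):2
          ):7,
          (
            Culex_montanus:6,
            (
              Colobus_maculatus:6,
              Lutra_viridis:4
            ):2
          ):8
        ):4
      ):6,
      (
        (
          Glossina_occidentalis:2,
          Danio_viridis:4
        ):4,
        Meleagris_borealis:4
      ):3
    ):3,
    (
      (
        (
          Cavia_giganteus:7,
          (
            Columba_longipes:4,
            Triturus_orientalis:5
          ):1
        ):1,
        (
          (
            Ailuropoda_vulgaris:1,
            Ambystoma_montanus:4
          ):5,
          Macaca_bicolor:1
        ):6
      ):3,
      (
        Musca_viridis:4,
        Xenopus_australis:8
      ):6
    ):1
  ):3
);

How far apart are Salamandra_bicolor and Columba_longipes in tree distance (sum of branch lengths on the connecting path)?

The path runs Salamandra_bicolor → … → MRCA → … → Columba_longipes; the MRCA is the node subtending ((((Cricetus_elegans,Salamandra_bicolor),((Mus_australis,(Turdus_vulgaris,Triticum_minor)),(Culex_montanus,(Colobus_maculatus,Lutra_viridis)))),((Glossina_occidentalis,Danio_viridis),Meleagris_borealis)),(((Cavia_giganteus,(Columba_longipes,Triturus_orientalis)),((Ailuropoda_vulgaris,Ambystoma_montanus),Macaca_bicolor)),(Musca_viridis,Xenopus_australis))).
Branch lengths along that path: 5 + 7 + 6 + 3 + 1 + 3 + 1 + 1 + 4 = 31.

31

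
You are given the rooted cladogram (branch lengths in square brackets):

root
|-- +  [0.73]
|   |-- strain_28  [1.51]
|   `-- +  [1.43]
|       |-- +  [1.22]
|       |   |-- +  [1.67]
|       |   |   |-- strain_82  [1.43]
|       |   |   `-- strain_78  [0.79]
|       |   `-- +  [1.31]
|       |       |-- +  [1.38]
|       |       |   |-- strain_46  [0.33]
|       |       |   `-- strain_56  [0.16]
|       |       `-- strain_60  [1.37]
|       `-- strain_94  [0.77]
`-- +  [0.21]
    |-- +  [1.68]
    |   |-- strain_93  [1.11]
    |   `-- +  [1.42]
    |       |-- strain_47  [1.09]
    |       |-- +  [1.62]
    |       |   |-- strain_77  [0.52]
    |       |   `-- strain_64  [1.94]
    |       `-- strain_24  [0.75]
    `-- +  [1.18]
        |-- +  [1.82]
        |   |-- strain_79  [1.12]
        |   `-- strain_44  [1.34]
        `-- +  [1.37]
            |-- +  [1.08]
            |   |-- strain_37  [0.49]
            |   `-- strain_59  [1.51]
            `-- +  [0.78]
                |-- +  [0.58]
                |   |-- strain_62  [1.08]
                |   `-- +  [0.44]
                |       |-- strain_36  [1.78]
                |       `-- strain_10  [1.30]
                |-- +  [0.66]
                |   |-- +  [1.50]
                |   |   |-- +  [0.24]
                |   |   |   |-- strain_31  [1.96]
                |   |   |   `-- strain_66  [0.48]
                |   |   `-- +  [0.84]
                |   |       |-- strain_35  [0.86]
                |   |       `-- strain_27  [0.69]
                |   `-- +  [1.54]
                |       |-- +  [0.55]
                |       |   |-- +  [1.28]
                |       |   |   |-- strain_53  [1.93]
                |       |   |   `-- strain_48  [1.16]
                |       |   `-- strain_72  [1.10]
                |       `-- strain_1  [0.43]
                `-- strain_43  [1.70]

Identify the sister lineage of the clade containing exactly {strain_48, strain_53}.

The clade containing exactly {strain_48, strain_53} attaches to the tree at the node subtending ((strain_53,strain_48),strain_72).
The other lineage descending from that same node — the sister group — is the single tip strain_72.

strain_72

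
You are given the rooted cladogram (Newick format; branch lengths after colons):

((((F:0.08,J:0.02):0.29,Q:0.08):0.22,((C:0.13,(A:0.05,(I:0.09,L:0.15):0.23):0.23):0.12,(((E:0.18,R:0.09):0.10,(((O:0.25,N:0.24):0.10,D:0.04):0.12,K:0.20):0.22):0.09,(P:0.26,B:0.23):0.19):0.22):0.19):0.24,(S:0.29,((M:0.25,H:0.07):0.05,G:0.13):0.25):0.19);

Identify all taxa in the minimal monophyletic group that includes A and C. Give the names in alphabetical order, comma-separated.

A, C, I, L

Tracing A: it sits inside (A,(I,L)).
Tracing C: it sits inside (C,(A,(I,L))).
The smallest clade enclosing both is (C,(A,(I,L))); the answer is its 4 terminal taxa in alphabetical order.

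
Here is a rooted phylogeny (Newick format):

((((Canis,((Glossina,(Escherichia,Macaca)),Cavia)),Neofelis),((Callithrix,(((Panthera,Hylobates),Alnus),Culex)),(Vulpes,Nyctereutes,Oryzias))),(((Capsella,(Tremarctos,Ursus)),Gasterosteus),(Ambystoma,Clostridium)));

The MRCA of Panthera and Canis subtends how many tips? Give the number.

14

The MRCA of Panthera and Canis is the node subtending (((Canis,((Glossina,(Escherichia,Macaca)),Cavia)),Neofelis),((Callithrix,(((Panthera,Hylobates),Alnus),Culex)),(Vulpes,Nyctereutes,Oryzias))).
That clade contains 14 terminal taxa: Alnus, Callithrix, Canis, Cavia, Culex, Escherichia, Glossina, Hylobates, Macaca, Neofelis, Nyctereutes, Oryzias, Panthera, Vulpes.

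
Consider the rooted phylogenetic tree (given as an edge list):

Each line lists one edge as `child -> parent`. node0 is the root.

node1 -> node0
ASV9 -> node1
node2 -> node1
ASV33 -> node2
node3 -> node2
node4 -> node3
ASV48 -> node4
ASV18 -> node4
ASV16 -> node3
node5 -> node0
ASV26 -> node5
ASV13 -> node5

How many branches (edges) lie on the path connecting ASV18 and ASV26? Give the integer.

The MRCA of ASV18 and ASV26 is the root of the tree.
From ASV18 up to that node: 5 branches. From ASV26 up to the same node: 2 branches. Total: 5 + 2 = 7.

7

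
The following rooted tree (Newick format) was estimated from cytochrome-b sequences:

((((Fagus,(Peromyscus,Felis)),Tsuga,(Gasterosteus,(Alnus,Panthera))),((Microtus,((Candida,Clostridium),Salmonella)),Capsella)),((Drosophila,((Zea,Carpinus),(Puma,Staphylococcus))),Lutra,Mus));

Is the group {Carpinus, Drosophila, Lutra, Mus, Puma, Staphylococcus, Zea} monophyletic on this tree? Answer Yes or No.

The most recent common ancestor of these taxa subtends ((Drosophila,((Zea,Carpinus),(Puma,Staphylococcus))),Lutra,Mus).
That clade has exactly 7 tips — every listed taxon and nothing else — so the group is monophyletic.

Yes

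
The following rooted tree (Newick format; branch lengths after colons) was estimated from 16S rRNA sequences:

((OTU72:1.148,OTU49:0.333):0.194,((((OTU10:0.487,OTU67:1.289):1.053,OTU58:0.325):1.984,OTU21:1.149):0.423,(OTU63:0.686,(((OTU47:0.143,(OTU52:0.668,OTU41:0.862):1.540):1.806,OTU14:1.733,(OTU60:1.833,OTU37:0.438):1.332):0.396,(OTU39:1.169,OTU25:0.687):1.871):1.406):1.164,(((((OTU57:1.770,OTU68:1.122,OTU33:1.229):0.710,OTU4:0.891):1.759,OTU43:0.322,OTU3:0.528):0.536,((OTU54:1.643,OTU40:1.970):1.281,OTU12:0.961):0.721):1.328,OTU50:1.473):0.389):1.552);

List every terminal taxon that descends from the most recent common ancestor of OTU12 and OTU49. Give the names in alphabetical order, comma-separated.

Tracing OTU12: it sits inside ((OTU54,OTU40),OTU12).
Tracing OTU49: it sits inside (OTU72,OTU49).
The smallest clade enclosing both is the whole tree (their MRCA is the root), so the answer is all 25 tips in alphabetical order.

OTU10, OTU12, OTU14, OTU21, OTU25, OTU3, OTU33, OTU37, OTU39, OTU4, OTU40, OTU41, OTU43, OTU47, OTU49, OTU50, OTU52, OTU54, OTU57, OTU58, OTU60, OTU63, OTU67, OTU68, OTU72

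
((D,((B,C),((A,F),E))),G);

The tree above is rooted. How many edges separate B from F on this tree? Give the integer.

The MRCA of B and F is the node subtending ((B,C),((A,F),E)).
From B up to that node: 2 branches. From F up to the same node: 3 branches. Total: 2 + 3 = 5.

5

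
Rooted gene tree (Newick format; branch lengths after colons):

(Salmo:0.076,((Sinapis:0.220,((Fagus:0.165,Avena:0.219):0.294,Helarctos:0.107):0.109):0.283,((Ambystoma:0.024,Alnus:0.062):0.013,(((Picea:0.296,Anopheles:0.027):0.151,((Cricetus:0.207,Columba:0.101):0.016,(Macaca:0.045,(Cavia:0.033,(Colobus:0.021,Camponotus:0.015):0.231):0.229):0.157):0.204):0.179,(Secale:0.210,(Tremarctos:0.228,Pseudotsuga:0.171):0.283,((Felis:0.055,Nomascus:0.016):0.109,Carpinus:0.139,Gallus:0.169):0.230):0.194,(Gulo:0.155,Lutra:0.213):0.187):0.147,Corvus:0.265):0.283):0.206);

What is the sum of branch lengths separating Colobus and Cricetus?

0.861

The path runs Colobus → … → MRCA → … → Cricetus; the MRCA is the node subtending ((Cricetus,Columba),(Macaca,(Cavia,(Colobus,Camponotus)))).
Branch lengths along that path: 0.021 + 0.231 + 0.229 + 0.157 + 0.016 + 0.207 = 0.861.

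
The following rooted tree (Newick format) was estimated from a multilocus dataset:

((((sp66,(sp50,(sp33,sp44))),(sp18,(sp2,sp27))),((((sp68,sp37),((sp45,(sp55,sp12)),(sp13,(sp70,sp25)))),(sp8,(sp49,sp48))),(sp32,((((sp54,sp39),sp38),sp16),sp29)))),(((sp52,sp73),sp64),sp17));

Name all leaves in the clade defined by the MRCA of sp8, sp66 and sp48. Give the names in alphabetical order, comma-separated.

sp12, sp13, sp16, sp18, sp2, sp25, sp27, sp29, sp32, sp33, sp37, sp38, sp39, sp44, sp45, sp48, sp49, sp50, sp54, sp55, sp66, sp68, sp70, sp8

Tracing sp8: it sits inside (sp8,(sp49,sp48)).
Tracing sp66: it sits inside (sp66,(sp50,(sp33,sp44))).
Tracing sp48: it sits inside (sp49,sp48).
The smallest clade enclosing all 3 is (((sp66,(sp50,(sp33,sp44))),(sp18,(sp2,sp27))),((((sp68,sp37),((sp45,(sp55,sp12)),(sp13,(sp70,sp25)))),(sp8,(sp49,sp48))),(sp32,((((sp54,sp39),sp38),sp16),sp29)))); the answer is its 24 terminal taxa in alphabetical order.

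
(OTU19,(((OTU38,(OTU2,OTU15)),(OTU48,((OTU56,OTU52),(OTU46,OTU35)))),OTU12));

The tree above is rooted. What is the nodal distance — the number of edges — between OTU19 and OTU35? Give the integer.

7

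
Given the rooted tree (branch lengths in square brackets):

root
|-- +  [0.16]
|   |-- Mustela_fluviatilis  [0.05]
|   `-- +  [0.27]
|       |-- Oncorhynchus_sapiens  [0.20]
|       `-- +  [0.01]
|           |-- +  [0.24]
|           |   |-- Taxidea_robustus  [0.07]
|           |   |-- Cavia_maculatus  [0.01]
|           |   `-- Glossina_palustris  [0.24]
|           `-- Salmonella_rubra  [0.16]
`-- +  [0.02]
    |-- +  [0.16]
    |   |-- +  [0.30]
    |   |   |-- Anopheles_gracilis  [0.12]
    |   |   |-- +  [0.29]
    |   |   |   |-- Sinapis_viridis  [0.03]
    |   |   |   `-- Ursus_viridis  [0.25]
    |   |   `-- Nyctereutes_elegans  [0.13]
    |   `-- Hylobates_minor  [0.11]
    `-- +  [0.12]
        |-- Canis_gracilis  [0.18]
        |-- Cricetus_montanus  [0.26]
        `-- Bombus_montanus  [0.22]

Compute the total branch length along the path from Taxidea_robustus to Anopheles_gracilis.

The path runs Taxidea_robustus → … → MRCA → … → Anopheles_gracilis; the MRCA is the root of the tree.
Branch lengths along that path: 0.07 + 0.24 + 0.01 + 0.27 + 0.16 + 0.02 + 0.16 + 0.30 + 0.12 = 1.35.

1.35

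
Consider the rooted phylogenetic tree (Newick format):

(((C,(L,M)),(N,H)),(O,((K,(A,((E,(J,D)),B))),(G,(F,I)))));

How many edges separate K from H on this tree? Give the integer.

The MRCA of K and H is the root of the tree.
From K up to that node: 4 branches. From H up to the same node: 3 branches. Total: 4 + 3 = 7.

7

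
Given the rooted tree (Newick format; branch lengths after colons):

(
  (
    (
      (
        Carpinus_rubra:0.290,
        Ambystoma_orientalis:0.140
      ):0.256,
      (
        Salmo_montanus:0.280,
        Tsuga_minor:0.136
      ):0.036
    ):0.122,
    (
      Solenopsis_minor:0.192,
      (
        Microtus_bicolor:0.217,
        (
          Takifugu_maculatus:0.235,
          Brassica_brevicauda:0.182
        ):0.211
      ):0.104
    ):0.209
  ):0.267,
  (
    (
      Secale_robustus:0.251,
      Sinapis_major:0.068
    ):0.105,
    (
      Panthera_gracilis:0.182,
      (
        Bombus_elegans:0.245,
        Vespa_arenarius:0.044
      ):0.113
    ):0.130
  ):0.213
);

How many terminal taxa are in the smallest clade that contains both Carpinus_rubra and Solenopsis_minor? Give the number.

8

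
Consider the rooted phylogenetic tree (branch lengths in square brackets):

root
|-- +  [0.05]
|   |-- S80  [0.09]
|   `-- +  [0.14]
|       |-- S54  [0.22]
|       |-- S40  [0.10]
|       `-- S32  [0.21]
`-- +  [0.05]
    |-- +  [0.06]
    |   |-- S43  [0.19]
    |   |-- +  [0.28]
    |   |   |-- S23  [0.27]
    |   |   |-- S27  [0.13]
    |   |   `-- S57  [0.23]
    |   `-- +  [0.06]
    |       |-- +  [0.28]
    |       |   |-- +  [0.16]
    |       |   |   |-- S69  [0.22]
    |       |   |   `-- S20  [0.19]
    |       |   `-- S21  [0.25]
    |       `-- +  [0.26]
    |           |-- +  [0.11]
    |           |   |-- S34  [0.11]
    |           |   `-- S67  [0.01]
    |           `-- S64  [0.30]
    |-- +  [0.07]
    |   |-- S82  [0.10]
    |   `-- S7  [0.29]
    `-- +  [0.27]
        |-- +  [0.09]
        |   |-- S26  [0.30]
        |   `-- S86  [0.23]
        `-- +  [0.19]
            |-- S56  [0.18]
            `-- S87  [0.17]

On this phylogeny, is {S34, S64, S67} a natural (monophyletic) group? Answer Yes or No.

Yes

The most recent common ancestor of these taxa subtends ((S34,S67),S64).
That clade has exactly 3 tips — every listed taxon and nothing else — so the group is monophyletic.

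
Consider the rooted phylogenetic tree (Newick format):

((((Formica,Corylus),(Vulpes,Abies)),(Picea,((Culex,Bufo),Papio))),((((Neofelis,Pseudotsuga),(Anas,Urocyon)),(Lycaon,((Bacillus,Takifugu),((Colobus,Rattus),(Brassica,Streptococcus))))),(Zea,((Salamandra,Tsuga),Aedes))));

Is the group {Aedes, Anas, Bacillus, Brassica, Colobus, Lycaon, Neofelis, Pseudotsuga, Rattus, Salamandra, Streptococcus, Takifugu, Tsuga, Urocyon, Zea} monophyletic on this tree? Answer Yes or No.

Yes

The most recent common ancestor of these taxa subtends ((((Neofelis,Pseudotsuga),(Anas,Urocyon)),(Lycaon,((Bacillus,Takifugu),((Colobus,Rattus),(Brassica,Streptococcus))))),(Zea,((Salamandra,Tsuga),Aedes))).
That clade has exactly 15 tips — every listed taxon and nothing else — so the group is monophyletic.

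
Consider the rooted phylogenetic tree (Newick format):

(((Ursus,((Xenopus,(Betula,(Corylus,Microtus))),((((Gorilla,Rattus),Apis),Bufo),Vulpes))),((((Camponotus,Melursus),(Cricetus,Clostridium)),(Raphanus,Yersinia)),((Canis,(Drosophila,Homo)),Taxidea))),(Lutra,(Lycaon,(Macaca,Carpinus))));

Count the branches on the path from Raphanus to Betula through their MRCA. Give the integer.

The MRCA of Raphanus and Betula is the node subtending ((Ursus,((Xenopus,(Betula,(Corylus,Microtus))),((((Gorilla,Rattus),Apis),Bufo),Vulpes))),((((Camponotus,Melursus),(Cricetus,Clostridium)),(Raphanus,Yersinia)),((Canis,(Drosophila,Homo)),Taxidea))).
From Raphanus up to that node: 4 branches. From Betula up to the same node: 5 branches. Total: 4 + 5 = 9.

9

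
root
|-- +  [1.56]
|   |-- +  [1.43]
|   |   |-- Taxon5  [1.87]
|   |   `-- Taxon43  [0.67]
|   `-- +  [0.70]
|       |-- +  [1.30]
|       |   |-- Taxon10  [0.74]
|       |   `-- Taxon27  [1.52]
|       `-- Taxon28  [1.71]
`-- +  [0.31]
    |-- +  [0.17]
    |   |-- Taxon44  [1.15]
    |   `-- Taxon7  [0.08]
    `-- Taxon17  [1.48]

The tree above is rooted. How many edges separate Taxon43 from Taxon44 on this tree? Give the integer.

The MRCA of Taxon43 and Taxon44 is the root of the tree.
From Taxon43 up to that node: 3 branches. From Taxon44 up to the same node: 3 branches. Total: 3 + 3 = 6.

6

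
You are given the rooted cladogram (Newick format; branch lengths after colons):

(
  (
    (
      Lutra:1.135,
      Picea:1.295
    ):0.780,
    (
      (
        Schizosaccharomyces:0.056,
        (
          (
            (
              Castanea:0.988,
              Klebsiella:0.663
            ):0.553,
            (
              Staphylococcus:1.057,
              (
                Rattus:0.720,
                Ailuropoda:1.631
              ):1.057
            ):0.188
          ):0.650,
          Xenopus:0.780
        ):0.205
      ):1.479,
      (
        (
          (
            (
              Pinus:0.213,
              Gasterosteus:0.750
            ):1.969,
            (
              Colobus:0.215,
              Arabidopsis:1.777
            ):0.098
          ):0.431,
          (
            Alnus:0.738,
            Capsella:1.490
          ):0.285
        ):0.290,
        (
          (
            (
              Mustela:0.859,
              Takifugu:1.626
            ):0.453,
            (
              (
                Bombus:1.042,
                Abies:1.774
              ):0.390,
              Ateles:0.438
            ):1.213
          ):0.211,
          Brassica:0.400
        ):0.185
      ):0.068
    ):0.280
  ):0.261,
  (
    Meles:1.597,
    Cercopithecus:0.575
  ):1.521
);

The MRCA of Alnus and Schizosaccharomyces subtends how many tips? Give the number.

The MRCA of Alnus and Schizosaccharomyces is the node subtending ((Schizosaccharomyces,(((Castanea,Klebsiella),(Staphylococcus,(Rattus,Ailuropoda))),Xenopus)),((((Pinus,Gasterosteus),(Colobus,Arabidopsis)),(Alnus,Capsella)),(((Mustela,Takifugu),((Bombus,Abies),Ateles)),Brassica))).
That clade contains 19 terminal taxa: Abies, Ailuropoda, Alnus, Arabidopsis, Ateles, Bombus, Brassica, Capsella, Castanea, Colobus, Gasterosteus, Klebsiella, Mustela, Pinus, Rattus, Schizosaccharomyces, Staphylococcus, Takifugu, Xenopus.

19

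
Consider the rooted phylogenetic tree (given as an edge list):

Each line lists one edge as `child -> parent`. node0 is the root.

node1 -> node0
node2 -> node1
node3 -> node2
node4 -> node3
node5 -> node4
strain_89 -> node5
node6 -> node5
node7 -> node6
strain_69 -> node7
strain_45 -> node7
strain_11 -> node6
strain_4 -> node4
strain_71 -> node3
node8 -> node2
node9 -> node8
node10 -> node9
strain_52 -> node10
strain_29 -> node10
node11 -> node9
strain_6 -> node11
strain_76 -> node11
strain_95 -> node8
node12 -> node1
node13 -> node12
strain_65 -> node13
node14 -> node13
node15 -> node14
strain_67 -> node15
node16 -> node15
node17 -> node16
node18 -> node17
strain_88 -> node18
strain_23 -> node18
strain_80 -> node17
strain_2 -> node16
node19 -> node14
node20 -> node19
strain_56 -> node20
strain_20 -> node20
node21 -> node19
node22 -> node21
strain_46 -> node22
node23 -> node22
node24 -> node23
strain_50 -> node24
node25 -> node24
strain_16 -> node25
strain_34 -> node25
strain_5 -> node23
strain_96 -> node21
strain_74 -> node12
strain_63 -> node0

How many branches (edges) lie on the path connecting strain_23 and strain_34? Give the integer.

12

The MRCA of strain_23 and strain_34 is the node subtending ((strain_67,(((strain_88,strain_23),strain_80),strain_2)),((strain_56,strain_20),((strain_46,((strain_50,(strain_16,strain_34)),strain_5)),strain_96))).
From strain_23 up to that node: 5 branches. From strain_34 up to the same node: 7 branches. Total: 5 + 7 = 12.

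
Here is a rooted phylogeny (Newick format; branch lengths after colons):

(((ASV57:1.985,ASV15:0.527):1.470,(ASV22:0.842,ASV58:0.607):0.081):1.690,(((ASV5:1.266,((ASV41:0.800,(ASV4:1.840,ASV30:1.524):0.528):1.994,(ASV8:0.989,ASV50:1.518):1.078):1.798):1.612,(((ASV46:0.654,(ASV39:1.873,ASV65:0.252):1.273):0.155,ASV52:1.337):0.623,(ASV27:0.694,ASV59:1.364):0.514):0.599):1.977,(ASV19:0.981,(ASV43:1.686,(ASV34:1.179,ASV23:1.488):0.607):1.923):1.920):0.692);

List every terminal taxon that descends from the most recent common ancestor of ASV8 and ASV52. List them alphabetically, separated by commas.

Tracing ASV8: it sits inside (ASV8,ASV50).
Tracing ASV52: it sits inside ((ASV46,(ASV39,ASV65)),ASV52).
The smallest clade enclosing both is ((ASV5,((ASV41,(ASV4,ASV30)),(ASV8,ASV50))),(((ASV46,(ASV39,ASV65)),ASV52),(ASV27,ASV59))); the answer is its 12 terminal taxa in alphabetical order.

ASV27, ASV30, ASV39, ASV4, ASV41, ASV46, ASV5, ASV50, ASV52, ASV59, ASV65, ASV8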